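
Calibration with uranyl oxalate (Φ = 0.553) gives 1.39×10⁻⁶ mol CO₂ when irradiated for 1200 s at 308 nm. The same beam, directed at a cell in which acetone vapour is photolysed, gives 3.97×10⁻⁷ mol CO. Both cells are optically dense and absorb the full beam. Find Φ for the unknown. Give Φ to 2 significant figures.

Φ = 0.16

Photons absorbed by the actinometer: 1.39×10⁻⁶ / 0.553 = 2.514×10⁻⁶ mol.
Φ(unknown) = 3.97×10⁻⁷ / 2.514×10⁻⁶ = 0.16.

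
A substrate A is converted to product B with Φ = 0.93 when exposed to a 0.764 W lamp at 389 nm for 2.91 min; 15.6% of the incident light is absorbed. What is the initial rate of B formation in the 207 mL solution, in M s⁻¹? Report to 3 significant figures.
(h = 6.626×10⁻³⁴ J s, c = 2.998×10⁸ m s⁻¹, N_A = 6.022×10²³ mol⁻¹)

Photon energy at 389 nm: hc/λ = (6.626×10⁻³⁴)(2.998×10⁸)/(389×10⁻⁹) = 5.107×10⁻¹⁹ J.
Energy delivered: (0.764 W)(174.6 s) = 133.4 J.
Photons incident: 133.4 / 5.107×10⁻¹⁹ = 2.612×10²⁰, i.e. 2.612×10²⁰/6.022×10²³ = 4.337×10⁻⁴ mol.
Photons absorbed: 0.156 × 4.337×10⁻⁴ = 6.766×10⁻⁵ mol.
Product formed: 0.93 × 6.766×10⁻⁵ = 6.292×10⁻⁵ mol.
Rate: 6.292×10⁻⁵ mol / (174.6 s × 0.207 L) = 1.74×10⁻⁶ M s⁻¹.

1.74×10⁻⁶ M s⁻¹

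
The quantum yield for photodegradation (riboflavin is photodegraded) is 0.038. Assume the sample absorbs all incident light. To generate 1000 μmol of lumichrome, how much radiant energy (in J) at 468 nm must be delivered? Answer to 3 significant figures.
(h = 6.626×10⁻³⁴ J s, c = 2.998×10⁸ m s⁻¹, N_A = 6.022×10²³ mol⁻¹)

6730 J

Product: 1000 μmol = 0.00100 mol.
Photons that must be absorbed: 0.00100 / 0.038 = 0.02632 mol.
Photon energy: hc/λ = 4.245×10⁻¹⁹ J; per mole, 2.556×10⁵ J mol⁻¹.
Energy required: 0.02632 × 2.556×10⁵ = 6730 J.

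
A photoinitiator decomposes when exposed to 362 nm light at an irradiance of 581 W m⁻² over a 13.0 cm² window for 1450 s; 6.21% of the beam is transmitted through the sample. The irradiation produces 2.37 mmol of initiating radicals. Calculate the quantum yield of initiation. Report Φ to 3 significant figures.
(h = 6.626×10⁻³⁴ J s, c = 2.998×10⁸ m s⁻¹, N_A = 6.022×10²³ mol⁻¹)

Product: 2.37 mmol = 0.00237 mol.
Photon energy at 362 nm: hc/λ = (6.626×10⁻³⁴)(2.998×10⁸)/(362×10⁻⁹) = 5.487×10⁻¹⁹ J.
Energy delivered: (581 W m⁻²)(13.0×10⁻⁴ m²)(1450 s) = 1095 J.
Photons incident: 1095 / 5.487×10⁻¹⁹ = 1.996×10²¹, i.e. 1.996×10²¹/6.022×10²³ = 0.003315 mol.
Fraction absorbed: 1 − 6.21/100 = 0.9379.
Photons absorbed: 0.9379 × 0.003315 = 0.003109 mol.
Φ = 0.00237 mol / 0.003109 mol photons = 0.762.

Φ = 0.762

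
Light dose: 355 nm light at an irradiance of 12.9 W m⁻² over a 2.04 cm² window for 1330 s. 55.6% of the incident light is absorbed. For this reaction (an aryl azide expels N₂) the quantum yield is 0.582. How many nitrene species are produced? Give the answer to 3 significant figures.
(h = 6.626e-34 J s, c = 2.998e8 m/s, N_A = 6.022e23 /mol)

2.02e18 species

Photon energy at 355 nm: hc/λ = (6.626e-34)(2.998e8)/(355e-9) = 5.596e-19 J.
Energy delivered: (12.9 W m⁻²)(2.04e-4 m²)(1330 s) = 3.500 J.
Photons incident: 3.500 / 5.596e-19 = 6.254e18, i.e. 6.254e18/6.022e23 = 1.039e-5 mol.
Photons absorbed: 0.556 × 1.039e-5 = 5.777e-6 mol.
Product: Φ × n_abs = 0.582 × 5.777e-6 = 3.362e-6 mol.
As a count: 3.362e-6 × 6.022e23 = 2.02e18.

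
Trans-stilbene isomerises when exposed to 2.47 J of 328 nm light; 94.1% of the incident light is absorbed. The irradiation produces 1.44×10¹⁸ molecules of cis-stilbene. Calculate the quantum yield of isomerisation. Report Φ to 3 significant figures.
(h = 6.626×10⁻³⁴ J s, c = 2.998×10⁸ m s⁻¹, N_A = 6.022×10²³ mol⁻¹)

Φ = 0.375

Product: 1.44×10¹⁸ / 6.022×10²³ = 2.391×10⁻⁶ mol.
Photon energy at 328 nm: hc/λ = (6.626×10⁻³⁴)(2.998×10⁸)/(328×10⁻⁹) = 6.056×10⁻¹⁹ J.
Photons incident: 2.47 / 6.056×10⁻¹⁹ = 4.079×10¹⁸, i.e. 4.079×10¹⁸/6.022×10²³ = 6.773×10⁻⁶ mol.
Photons absorbed: 0.941 × 6.773×10⁻⁶ = 6.373×10⁻⁶ mol.
Φ = 2.391×10⁻⁶ mol / 6.373×10⁻⁶ mol photons = 0.375.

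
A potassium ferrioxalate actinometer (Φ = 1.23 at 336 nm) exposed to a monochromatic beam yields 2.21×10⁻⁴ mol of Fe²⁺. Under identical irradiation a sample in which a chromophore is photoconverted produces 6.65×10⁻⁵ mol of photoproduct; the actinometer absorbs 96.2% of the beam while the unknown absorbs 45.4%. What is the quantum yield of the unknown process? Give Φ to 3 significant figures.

Photons absorbed by the actinometer: 2.21×10⁻⁴ / 1.23 = 1.797×10⁻⁴ mol.
Incident flux: 1.797×10⁻⁴ / 0.962 = 1.868×10⁻⁴ einstein.
Absorbed by unknown: 0.454 × 1.868×10⁻⁴ = 8.481×10⁻⁵ mol.
Φ(unknown) = 6.65×10⁻⁵ / 8.481×10⁻⁵ = 0.784.

Φ = 0.784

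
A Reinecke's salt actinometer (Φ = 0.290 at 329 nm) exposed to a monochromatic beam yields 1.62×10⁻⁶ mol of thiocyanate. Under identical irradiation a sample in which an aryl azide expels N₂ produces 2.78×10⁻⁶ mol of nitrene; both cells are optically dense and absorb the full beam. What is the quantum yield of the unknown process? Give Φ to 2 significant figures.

Photons absorbed by the actinometer: 1.62×10⁻⁶ / 0.290 = 5.586×10⁻⁶ mol.
Φ(unknown) = 2.78×10⁻⁶ / 5.586×10⁻⁶ = 0.50.

Φ = 0.50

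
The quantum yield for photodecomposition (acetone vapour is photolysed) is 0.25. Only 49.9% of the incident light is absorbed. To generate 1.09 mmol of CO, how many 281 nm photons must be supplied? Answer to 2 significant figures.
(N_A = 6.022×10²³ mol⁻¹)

5.3×10²¹ photons

Product: 1.09 mmol = 0.00109 mol.
Photons that must be absorbed: 0.00109 / 0.25 = 0.004360 mol.
Incident photons needed: 0.004360 / 0.499 = 0.008737 mol.
Photon count: 0.008737 × 6.022×10²³ = 5.3×10²¹.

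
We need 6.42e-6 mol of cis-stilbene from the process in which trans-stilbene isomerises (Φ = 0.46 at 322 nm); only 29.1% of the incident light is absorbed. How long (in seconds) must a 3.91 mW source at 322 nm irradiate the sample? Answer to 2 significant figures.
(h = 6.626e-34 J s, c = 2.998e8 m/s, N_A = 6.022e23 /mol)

Photons that must be absorbed: 6.42e-6 / 0.46 = 1.396e-5 mol.
Incident photons needed: 1.396e-5 / 0.291 = 4.797e-5 mol.
Photon energy: hc/λ = 6.169e-19 J; per mole, 3.715e5 J mol⁻¹.
Energy required: 4.797e-5 × 3.715e5 = 17.82 J.
Time: 17.82 J / 0.00391 W = 4600 s.

t ≈ 4600 s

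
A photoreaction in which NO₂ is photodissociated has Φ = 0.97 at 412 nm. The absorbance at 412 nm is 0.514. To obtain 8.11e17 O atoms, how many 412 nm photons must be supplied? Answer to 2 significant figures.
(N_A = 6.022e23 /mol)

Product: 8.11e17 / 6.022e23 = 1.347e-6 mol.
Photons that must be absorbed: 1.347e-6 / 0.97 = 1.389e-6 mol.
Fraction absorbed: 1 − 10^(−0.514) = 0.6938.
Incident photons needed: 1.389e-6 / 0.6938 = 2.002e-6 mol.
Photon count: 2.002e-6 × 6.022e23 = 1.2e18.

1.2e18 photons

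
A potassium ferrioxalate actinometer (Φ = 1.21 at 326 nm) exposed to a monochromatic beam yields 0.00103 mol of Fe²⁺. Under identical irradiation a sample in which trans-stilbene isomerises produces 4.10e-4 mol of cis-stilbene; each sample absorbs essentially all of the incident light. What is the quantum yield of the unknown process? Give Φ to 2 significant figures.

Photons absorbed by the actinometer: 0.00103 / 1.21 = 8.512e-4 mol.
Φ(unknown) = 4.10e-4 / 8.512e-4 = 0.48.

Φ = 0.48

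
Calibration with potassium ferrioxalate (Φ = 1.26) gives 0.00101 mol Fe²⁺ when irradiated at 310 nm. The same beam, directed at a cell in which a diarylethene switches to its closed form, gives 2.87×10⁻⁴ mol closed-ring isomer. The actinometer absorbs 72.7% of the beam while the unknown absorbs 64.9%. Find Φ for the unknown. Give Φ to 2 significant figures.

Φ = 0.40

Photons absorbed by the actinometer: 0.00101 / 1.26 = 8.016×10⁻⁴ mol.
Incident flux: 8.016×10⁻⁴ / 0.727 = 0.001103 einstein.
Absorbed by unknown: 0.649 × 0.001103 = 7.158×10⁻⁴ mol.
Φ(unknown) = 2.87×10⁻⁴ / 7.158×10⁻⁴ = 0.40.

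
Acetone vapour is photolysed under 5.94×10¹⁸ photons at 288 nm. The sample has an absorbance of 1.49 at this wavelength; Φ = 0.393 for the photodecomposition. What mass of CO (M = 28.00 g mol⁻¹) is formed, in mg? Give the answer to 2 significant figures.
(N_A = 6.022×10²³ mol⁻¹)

0.11 mg

Moles of photons: 5.94×10¹⁸ / 6.022×10²³ = 9.864×10⁻⁶ mol.
Fraction absorbed: 1 − 10^(−1.49) = 0.9676.
Photons absorbed: 0.9676 × 9.864×10⁻⁶ = 9.544×10⁻⁶ mol.
Product: Φ × n_abs = 0.393 × 9.544×10⁻⁶ = 3.751×10⁻⁶ mol.
Mass: 3.751×10⁻⁶ × 28.00 = 1.050×10⁻⁴ g = 0.11 mg.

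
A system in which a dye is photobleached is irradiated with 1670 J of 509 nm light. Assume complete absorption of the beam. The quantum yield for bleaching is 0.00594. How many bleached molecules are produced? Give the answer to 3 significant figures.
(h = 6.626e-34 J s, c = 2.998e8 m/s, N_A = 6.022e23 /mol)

2.54e19 bleached molecules

Photon energy at 509 nm: hc/λ = (6.626e-34)(2.998e8)/(509e-9) = 3.903e-19 J.
Photons incident: 1670 / 3.903e-19 = 4.279e21, i.e. 4.279e21/6.022e23 = 0.007106 mol.
Product: Φ × n_abs = 0.00594 × 0.007106 = 4.221e-5 mol.
As a count: 4.221e-5 × 6.022e23 = 2.54e19.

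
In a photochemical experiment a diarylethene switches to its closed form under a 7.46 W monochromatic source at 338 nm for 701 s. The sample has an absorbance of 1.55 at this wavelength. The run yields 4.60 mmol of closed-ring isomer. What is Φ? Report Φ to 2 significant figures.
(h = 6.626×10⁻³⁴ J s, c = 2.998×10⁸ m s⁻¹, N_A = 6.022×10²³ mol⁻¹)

Product: 4.60 mmol = 0.00460 mol.
Photon energy at 338 nm: hc/λ = (6.626×10⁻³⁴)(2.998×10⁸)/(338×10⁻⁹) = 5.877×10⁻¹⁹ J.
Energy delivered: (7.46 W)(701 s) = 5229 J.
Photons incident: 5229 / 5.877×10⁻¹⁹ = 8.897×10²¹, i.e. 8.897×10²¹/6.022×10²³ = 0.01477 mol.
Fraction absorbed: 1 − 10^(−1.55) = 0.9718.
Photons absorbed: 0.9718 × 0.01477 = 0.01435 mol.
Φ = 0.00460 mol / 0.01435 mol photons = 0.32.

Φ = 0.32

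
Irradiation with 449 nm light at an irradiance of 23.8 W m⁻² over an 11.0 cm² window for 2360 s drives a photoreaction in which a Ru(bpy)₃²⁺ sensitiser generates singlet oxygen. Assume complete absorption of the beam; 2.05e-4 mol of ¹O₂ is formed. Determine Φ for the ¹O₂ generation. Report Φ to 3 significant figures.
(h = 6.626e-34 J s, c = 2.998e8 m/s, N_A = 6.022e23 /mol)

Φ = 0.884

Photon energy at 449 nm: hc/λ = (6.626e-34)(2.998e8)/(449e-9) = 4.424e-19 J.
Energy delivered: (23.8 W m⁻²)(11.0e-4 m²)(2360 s) = 61.78 J.
Photons incident: 61.78 / 4.424e-19 = 1.396e20, i.e. 1.396e20/6.022e23 = 2.318e-4 mol.
Φ = 2.05e-4 mol / 2.318e-4 mol photons = 0.884.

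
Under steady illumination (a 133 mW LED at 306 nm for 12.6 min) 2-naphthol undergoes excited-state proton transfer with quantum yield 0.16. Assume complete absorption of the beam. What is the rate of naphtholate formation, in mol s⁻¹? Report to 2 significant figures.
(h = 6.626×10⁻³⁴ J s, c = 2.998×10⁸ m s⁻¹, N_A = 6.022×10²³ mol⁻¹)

Photon energy at 306 nm: hc/λ = (6.626×10⁻³⁴)(2.998×10⁸)/(306×10⁻⁹) = 6.492×10⁻¹⁹ J.
Energy delivered: (133 mW)(756 s) = 100.5 J.
Photons incident: 100.5 / 6.492×10⁻¹⁹ = 1.548×10²⁰, i.e. 1.548×10²⁰/6.022×10²³ = 2.571×10⁻⁴ mol.
Product formed: 0.16 × 2.571×10⁻⁴ = 4.114×10⁻⁵ mol.
Rate: 4.114×10⁻⁵ / 756 s = 5.4×10⁻⁸ mol s⁻¹.

5.4×10⁻⁸ mol s⁻¹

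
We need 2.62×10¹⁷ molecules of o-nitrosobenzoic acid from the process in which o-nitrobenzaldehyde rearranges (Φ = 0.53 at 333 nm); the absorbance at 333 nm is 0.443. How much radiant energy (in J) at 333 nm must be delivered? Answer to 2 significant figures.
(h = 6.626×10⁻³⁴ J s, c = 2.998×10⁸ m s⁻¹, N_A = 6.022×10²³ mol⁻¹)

Product: 2.62×10¹⁷ / 6.022×10²³ = 4.351×10⁻⁷ mol.
Photons that must be absorbed: 4.351×10⁻⁷ / 0.53 = 8.209×10⁻⁷ mol.
Fraction absorbed: 1 − 10^(−0.443) = 0.6394.
Incident photons needed: 8.209×10⁻⁷ / 0.6394 = 1.284×10⁻⁶ mol.
Photon energy: hc/λ = 5.965×10⁻¹⁹ J; per mole, 3.592×10⁵ J mol⁻¹.
Energy required: 1.284×10⁻⁶ × 3.592×10⁵ = 0.46 J.

0.46 J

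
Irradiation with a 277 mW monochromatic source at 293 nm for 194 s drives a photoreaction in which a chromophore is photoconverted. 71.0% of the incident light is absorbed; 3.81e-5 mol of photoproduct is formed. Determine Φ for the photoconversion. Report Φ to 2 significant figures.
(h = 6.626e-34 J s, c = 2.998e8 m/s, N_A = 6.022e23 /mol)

Φ = 0.41

Photon energy at 293 nm: hc/λ = (6.626e-34)(2.998e8)/(293e-9) = 6.780e-19 J.
Energy delivered: (277 mW)(194 s) = 53.74 J.
Photons incident: 53.74 / 6.780e-19 = 7.926e19, i.e. 7.926e19/6.022e23 = 1.316e-4 mol.
Photons absorbed: 0.710 × 1.316e-4 = 9.344e-5 mol.
Φ = 3.81e-5 mol / 9.344e-5 mol photons = 0.41.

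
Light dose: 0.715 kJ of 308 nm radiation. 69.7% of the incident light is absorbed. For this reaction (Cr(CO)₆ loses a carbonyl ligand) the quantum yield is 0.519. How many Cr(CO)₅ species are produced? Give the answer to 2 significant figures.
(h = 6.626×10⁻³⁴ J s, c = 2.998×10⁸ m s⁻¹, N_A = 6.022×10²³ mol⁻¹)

4.0×10²⁰ species

Photon energy at 308 nm: hc/λ = (6.626×10⁻³⁴)(2.998×10⁸)/(308×10⁻⁹) = 6.450×10⁻¹⁹ J.
Incident energy: 0.715 kJ = 715 J.
Photons incident: 715 / 6.450×10⁻¹⁹ = 1.109×10²¹, i.e. 1.109×10²¹/6.022×10²³ = 0.001842 mol.
Photons absorbed: 0.697 × 0.001842 = 0.001284 mol.
Product: Φ × n_abs = 0.519 × 0.001284 = 6.664×10⁻⁴ mol.
As a count: 6.664×10⁻⁴ × 6.022×10²³ = 4.0×10²⁰.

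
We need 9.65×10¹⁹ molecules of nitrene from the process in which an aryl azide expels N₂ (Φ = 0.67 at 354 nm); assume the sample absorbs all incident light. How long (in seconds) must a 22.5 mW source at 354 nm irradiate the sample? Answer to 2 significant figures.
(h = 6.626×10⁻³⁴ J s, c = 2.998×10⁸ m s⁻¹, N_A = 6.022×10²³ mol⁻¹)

Product: 9.65×10¹⁹ / 6.022×10²³ = 1.602×10⁻⁴ mol.
Photons that must be absorbed: 1.602×10⁻⁴ / 0.67 = 2.391×10⁻⁴ mol.
Photon energy: hc/λ = 5.612×10⁻¹⁹ J; per mole, 3.380×10⁵ J mol⁻¹.
Energy required: 2.391×10⁻⁴ × 3.380×10⁵ = 80.82 J.
Time: 80.82 J / 0.0225 W = 3600 s.

t ≈ 3600 s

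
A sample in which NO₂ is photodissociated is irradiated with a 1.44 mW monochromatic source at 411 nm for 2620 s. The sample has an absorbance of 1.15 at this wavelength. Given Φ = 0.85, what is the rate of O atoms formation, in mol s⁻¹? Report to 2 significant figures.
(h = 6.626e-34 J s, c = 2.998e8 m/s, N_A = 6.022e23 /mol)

3.9e-9 mol s⁻¹

Photon energy at 411 nm: hc/λ = (6.626e-34)(2.998e8)/(411e-9) = 4.833e-19 J.
Energy delivered: (1.44 mW)(2620 s) = 3.773 J.
Photons incident: 3.773 / 4.833e-19 = 7.807e18, i.e. 7.807e18/6.022e23 = 1.296e-5 mol.
Fraction absorbed: 1 − 10^(−1.15) = 0.9292.
Photons absorbed: 0.9292 × 1.296e-5 = 1.204e-5 mol.
Product formed: 0.85 × 1.204e-5 = 1.023e-5 mol.
Rate: 1.023e-5 / 2620 s = 3.9e-9 mol s⁻¹.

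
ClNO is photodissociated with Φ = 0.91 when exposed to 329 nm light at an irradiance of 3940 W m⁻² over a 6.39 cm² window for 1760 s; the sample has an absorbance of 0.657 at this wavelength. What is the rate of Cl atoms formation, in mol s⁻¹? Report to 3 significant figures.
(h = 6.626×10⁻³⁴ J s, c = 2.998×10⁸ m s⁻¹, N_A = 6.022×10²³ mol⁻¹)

Photon energy at 329 nm: hc/λ = (6.626×10⁻³⁴)(2.998×10⁸)/(329×10⁻⁹) = 6.038×10⁻¹⁹ J.
Energy delivered: (3940 W m⁻²)(6.39×10⁻⁴ m²)(1760 s) = 4431 J.
Photons incident: 4431 / 6.038×10⁻¹⁹ = 7.339×10²¹, i.e. 7.339×10²¹/6.022×10²³ = 0.01219 mol.
Fraction absorbed: 1 − 10^(−0.657) = 0.7797.
Photons absorbed: 0.7797 × 0.01219 = 0.009505 mol.
Product formed: 0.91 × 0.009505 = 0.008650 mol.
Rate: 0.008650 / 1760 s = 4.91×10⁻⁶ mol s⁻¹.

4.91×10⁻⁶ mol s⁻¹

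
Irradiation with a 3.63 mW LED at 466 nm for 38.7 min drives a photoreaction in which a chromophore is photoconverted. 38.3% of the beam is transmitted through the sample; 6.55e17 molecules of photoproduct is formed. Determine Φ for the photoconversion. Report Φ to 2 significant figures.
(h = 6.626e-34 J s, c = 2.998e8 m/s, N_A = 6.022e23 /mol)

Φ = 0.054

Product: 6.55e17 / 6.022e23 = 1.088e-6 mol.
Photon energy at 466 nm: hc/λ = (6.626e-34)(2.998e8)/(466e-9) = 4.263e-19 J.
Energy delivered: (3.63 mW)(2322 s) = 8.429 J.
Photons incident: 8.429 / 4.263e-19 = 1.977e19, i.e. 1.977e19/6.022e23 = 3.283e-5 mol.
Fraction absorbed: 1 − 38.3/100 = 0.6170.
Photons absorbed: 0.6170 × 3.283e-5 = 2.026e-5 mol.
Φ = 1.088e-6 mol / 2.026e-5 mol photons = 0.054.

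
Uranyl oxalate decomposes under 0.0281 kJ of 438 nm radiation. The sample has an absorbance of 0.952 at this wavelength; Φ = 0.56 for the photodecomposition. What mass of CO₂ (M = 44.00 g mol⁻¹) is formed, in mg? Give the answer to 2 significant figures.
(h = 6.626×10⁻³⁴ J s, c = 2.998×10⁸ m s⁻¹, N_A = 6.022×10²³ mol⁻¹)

2.3 mg

Photon energy at 438 nm: hc/λ = (6.626×10⁻³⁴)(2.998×10⁸)/(438×10⁻⁹) = 4.535×10⁻¹⁹ J.
Incident energy: 0.0281 kJ = 28.1 J.
Photons incident: 28.1 / 4.535×10⁻¹⁹ = 6.196×10¹⁹, i.e. 6.196×10¹⁹/6.022×10²³ = 1.029×10⁻⁴ mol.
Fraction absorbed: 1 − 10^(−0.952) = 0.8883.
Photons absorbed: 0.8883 × 1.029×10⁻⁴ = 9.141×10⁻⁵ mol.
Product: Φ × n_abs = 0.56 × 9.141×10⁻⁵ = 5.119×10⁻⁵ mol.
Mass: 5.119×10⁻⁵ × 44.00 = 0.002252 g = 2.3 mg.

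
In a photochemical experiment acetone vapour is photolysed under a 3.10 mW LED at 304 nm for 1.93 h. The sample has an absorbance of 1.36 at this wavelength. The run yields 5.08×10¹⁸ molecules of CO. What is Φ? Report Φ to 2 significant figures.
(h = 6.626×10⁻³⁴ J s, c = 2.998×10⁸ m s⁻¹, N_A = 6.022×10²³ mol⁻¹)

Product: 5.08×10¹⁸ / 6.022×10²³ = 8.436×10⁻⁶ mol.
Photon energy at 304 nm: hc/λ = (6.626×10⁻³⁴)(2.998×10⁸)/(304×10⁻⁹) = 6.534×10⁻¹⁹ J.
Energy delivered: (3.10 mW)(6948 s) = 21.54 J.
Photons incident: 21.54 / 6.534×10⁻¹⁹ = 3.297×10¹⁹, i.e. 3.297×10¹⁹/6.022×10²³ = 5.475×10⁻⁵ mol.
Fraction absorbed: 1 − 10^(−1.36) = 0.9563.
Photons absorbed: 0.9563 × 5.475×10⁻⁵ = 5.236×10⁻⁵ mol.
Φ = 8.436×10⁻⁶ mol / 5.236×10⁻⁵ mol photons = 0.16.

Φ = 0.16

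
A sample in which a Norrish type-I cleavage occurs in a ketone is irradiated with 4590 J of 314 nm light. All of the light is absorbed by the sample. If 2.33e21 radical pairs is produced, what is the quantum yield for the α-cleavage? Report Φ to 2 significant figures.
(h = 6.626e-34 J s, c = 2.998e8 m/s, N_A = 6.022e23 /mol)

Product: 2.33e21 / 6.022e23 = 0.003869 mol.
Photon energy at 314 nm: hc/λ = (6.626e-34)(2.998e8)/(314e-9) = 6.326e-19 J.
Photons incident: 4590 / 6.326e-19 = 7.256e21, i.e. 7.256e21/6.022e23 = 0.01205 mol.
Φ = 0.003869 mol / 0.01205 mol photons = 0.32.

Φ = 0.32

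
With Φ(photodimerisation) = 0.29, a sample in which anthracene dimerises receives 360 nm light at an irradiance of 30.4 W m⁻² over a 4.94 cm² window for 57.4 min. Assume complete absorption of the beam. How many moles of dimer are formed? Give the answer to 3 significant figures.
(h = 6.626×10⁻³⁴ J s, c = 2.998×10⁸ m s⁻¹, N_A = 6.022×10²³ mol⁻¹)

4.51×10⁻⁵ mol

Photon energy at 360 nm: hc/λ = (6.626×10⁻³⁴)(2.998×10⁸)/(360×10⁻⁹) = 5.518×10⁻¹⁹ J.
Energy delivered: (30.4 W m⁻²)(4.94×10⁻⁴ m²)(3444 s) = 51.72 J.
Photons incident: 51.72 / 5.518×10⁻¹⁹ = 9.373×10¹⁹, i.e. 9.373×10¹⁹/6.022×10²³ = 1.556×10⁻⁴ mol.
Product: Φ × n_abs = 0.29 × 1.556×10⁻⁴ = 4.512×10⁻⁵ mol.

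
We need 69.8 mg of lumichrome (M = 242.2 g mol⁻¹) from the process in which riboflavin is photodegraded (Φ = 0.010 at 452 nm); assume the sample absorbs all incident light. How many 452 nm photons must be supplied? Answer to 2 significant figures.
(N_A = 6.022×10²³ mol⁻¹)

Product: 69.8 mg / 242.2 g mol⁻¹ = 2.882×10⁻⁴ mol.
Photons that must be absorbed: 2.882×10⁻⁴ / 0.010 = 0.02882 mol.
Photon count: 0.02882 × 6.022×10²³ = 1.7×10²².

1.7×10²² photons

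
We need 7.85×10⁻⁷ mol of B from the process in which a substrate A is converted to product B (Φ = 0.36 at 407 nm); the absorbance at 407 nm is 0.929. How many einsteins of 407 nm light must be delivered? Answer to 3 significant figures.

2.47×10⁻⁶ einstein

Photons that must be absorbed: 7.85×10⁻⁷ / 0.36 = 2.181×10⁻⁶ mol.
Fraction absorbed: 1 − 10^(−0.929) = 0.8822.
Incident photons needed: 2.181×10⁻⁶ / 0.8822 = 2.472×10⁻⁶ mol.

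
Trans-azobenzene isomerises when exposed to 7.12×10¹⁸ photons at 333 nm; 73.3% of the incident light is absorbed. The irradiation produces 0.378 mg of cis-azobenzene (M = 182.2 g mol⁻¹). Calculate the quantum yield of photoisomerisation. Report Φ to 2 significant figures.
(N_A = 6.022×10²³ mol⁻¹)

Product: 0.378 mg / 182.2 g mol⁻¹ = 2.075×10⁻⁶ mol.
Moles of photons: 7.12×10¹⁸ / 6.022×10²³ = 1.182×10⁻⁵ mol.
Photons absorbed: 0.733 × 1.182×10⁻⁵ = 8.664×10⁻⁶ mol.
Φ = 2.075×10⁻⁶ mol / 8.664×10⁻⁶ mol photons = 0.24.

Φ = 0.24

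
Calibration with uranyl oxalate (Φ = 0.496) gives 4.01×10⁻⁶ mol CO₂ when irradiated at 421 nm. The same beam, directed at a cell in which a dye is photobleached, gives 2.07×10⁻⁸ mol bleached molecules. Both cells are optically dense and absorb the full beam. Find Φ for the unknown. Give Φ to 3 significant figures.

Photons absorbed by the actinometer: 4.01×10⁻⁶ / 0.496 = 8.085×10⁻⁶ mol.
Φ(unknown) = 2.07×10⁻⁸ / 8.085×10⁻⁶ = 0.00256.

Φ = 0.00256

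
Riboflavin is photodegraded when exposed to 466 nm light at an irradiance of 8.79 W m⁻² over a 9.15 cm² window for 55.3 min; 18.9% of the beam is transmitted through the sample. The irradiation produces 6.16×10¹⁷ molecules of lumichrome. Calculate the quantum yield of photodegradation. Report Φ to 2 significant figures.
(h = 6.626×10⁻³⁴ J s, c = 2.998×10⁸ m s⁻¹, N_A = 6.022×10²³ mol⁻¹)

Φ = 0.012

Product: 6.16×10¹⁷ / 6.022×10²³ = 1.023×10⁻⁶ mol.
Photon energy at 466 nm: hc/λ = (6.626×10⁻³⁴)(2.998×10⁸)/(466×10⁻⁹) = 4.263×10⁻¹⁹ J.
Energy delivered: (8.79 W m⁻²)(9.15×10⁻⁴ m²)(3318 s) = 26.69 J.
Photons incident: 26.69 / 4.263×10⁻¹⁹ = 6.261×10¹⁹, i.e. 6.261×10¹⁹/6.022×10²³ = 1.040×10⁻⁴ mol.
Fraction absorbed: 1 − 18.9/100 = 0.8110.
Photons absorbed: 0.8110 × 1.040×10⁻⁴ = 8.434×10⁻⁵ mol.
Φ = 1.023×10⁻⁶ mol / 8.434×10⁻⁵ mol photons = 0.012.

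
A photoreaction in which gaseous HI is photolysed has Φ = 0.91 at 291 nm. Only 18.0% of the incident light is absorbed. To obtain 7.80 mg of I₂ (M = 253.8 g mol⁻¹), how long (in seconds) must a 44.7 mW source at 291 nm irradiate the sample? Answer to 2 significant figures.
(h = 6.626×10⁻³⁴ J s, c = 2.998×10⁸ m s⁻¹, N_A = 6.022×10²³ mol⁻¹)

Product: 7.80 mg / 253.8 g mol⁻¹ = 3.073×10⁻⁵ mol.
Photons that must be absorbed: 3.073×10⁻⁵ / 0.91 = 3.377×10⁻⁵ mol.
Incident photons needed: 3.377×10⁻⁵ / 0.180 = 1.876×10⁻⁴ mol.
Photon energy: hc/λ = 6.826×10⁻¹⁹ J; per mole, 4.111×10⁵ J mol⁻¹.
Energy required: 1.876×10⁻⁴ × 4.111×10⁵ = 77.12 J.
Time: 77.12 J / 0.0447 W = 1700 s.

t ≈ 1700 s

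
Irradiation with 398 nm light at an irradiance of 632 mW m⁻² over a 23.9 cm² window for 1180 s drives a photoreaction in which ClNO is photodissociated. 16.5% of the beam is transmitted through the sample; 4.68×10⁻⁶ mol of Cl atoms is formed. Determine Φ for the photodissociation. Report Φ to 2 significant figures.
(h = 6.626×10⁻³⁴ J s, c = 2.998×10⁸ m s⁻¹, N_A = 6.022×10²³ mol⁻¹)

Φ = 0.95

Photon energy at 398 nm: hc/λ = (6.626×10⁻³⁴)(2.998×10⁸)/(398×10⁻⁹) = 4.991×10⁻¹⁹ J.
Energy delivered: (632 mW m⁻²)(23.9×10⁻⁴ m²)(1180 s) = 1.782 J.
Photons incident: 1.782 / 4.991×10⁻¹⁹ = 3.570×10¹⁸, i.e. 3.570×10¹⁸/6.022×10²³ = 5.928×10⁻⁶ mol.
Fraction absorbed: 1 − 16.5/100 = 0.8350.
Photons absorbed: 0.8350 × 5.928×10⁻⁶ = 4.950×10⁻⁶ mol.
Φ = 4.68×10⁻⁶ mol / 4.950×10⁻⁶ mol photons = 0.95.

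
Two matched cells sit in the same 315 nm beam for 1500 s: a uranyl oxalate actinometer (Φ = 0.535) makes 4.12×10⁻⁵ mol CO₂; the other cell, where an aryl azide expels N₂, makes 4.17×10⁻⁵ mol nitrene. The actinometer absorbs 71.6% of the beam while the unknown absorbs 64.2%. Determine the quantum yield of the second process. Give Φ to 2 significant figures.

Photons absorbed by the actinometer: 4.12×10⁻⁵ / 0.535 = 7.701×10⁻⁵ mol.
Incident flux: 7.701×10⁻⁵ / 0.716 = 1.076×10⁻⁴ einstein.
Absorbed by unknown: 0.642 × 1.076×10⁻⁴ = 6.908×10⁻⁵ mol.
Φ(unknown) = 4.17×10⁻⁵ / 6.908×10⁻⁵ = 0.60.

Φ = 0.60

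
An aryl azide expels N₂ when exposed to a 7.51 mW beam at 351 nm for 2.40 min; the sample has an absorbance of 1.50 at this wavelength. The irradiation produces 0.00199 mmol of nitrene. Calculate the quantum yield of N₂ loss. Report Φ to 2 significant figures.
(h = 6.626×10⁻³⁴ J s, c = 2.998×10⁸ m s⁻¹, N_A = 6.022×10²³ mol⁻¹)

Φ = 0.65

Product: 0.00199 mmol = 1.99×10⁻⁶ mol.
Photon energy at 351 nm: hc/λ = (6.626×10⁻³⁴)(2.998×10⁸)/(351×10⁻⁹) = 5.659×10⁻¹⁹ J.
Energy delivered: (7.51 mW)(144 s) = 1.081 J.
Photons incident: 1.081 / 5.659×10⁻¹⁹ = 1.910×10¹⁸, i.e. 1.910×10¹⁸/6.022×10²³ = 3.172×10⁻⁶ mol.
Fraction absorbed: 1 − 10^(−1.50) = 0.9684.
Photons absorbed: 0.9684 × 3.172×10⁻⁶ = 3.072×10⁻⁶ mol.
Φ = 1.99×10⁻⁶ mol / 3.072×10⁻⁶ mol photons = 0.65.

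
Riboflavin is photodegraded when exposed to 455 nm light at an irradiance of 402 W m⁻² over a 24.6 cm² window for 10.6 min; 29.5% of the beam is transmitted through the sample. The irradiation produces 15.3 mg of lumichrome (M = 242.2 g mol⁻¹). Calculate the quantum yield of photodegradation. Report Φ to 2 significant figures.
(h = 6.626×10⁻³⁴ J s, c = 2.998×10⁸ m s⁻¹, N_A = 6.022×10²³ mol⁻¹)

Φ = 0.037

Product: 15.3 mg / 242.2 g mol⁻¹ = 6.317×10⁻⁵ mol.
Photon energy at 455 nm: hc/λ = (6.626×10⁻³⁴)(2.998×10⁸)/(455×10⁻⁹) = 4.366×10⁻¹⁹ J.
Energy delivered: (402 W m⁻²)(24.6×10⁻⁴ m²)(636 s) = 629.0 J.
Photons incident: 629.0 / 4.366×10⁻¹⁹ = 1.441×10²¹, i.e. 1.441×10²¹/6.022×10²³ = 0.002393 mol.
Fraction absorbed: 1 − 29.5/100 = 0.7050.
Photons absorbed: 0.7050 × 0.002393 = 0.001687 mol.
Φ = 6.317×10⁻⁵ mol / 0.001687 mol photons = 0.037.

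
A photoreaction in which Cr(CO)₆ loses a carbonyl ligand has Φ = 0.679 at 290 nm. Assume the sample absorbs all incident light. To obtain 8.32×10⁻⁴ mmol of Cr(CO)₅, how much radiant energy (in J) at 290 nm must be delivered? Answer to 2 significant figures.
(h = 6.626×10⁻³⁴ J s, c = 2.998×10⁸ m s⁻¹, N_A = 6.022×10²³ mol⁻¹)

Product: 8.32×10⁻⁴ mmol = 8.32×10⁻⁷ mol.
Photons that must be absorbed: 8.32×10⁻⁷ / 0.679 = 1.225×10⁻⁶ mol.
Photon energy: hc/λ = 6.850×10⁻¹⁹ J; per mole, 4.125×10⁵ J mol⁻¹.
Energy required: 1.225×10⁻⁶ × 4.125×10⁵ = 0.51 J.

0.51 J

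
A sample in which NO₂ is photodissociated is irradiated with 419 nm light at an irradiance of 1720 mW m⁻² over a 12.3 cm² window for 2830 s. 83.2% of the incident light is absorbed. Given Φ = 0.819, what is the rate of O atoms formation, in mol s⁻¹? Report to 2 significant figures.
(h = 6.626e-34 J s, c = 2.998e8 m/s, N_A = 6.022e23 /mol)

Photon energy at 419 nm: hc/λ = (6.626e-34)(2.998e8)/(419e-9) = 4.741e-19 J.
Energy delivered: (1720 mW m⁻²)(12.3e-4 m²)(2830 s) = 5.987 J.
Photons incident: 5.987 / 4.741e-19 = 1.263e19, i.e. 1.263e19/6.022e23 = 2.097e-5 mol.
Photons absorbed: 0.832 × 2.097e-5 = 1.745e-5 mol.
Product formed: 0.819 × 1.745e-5 = 1.429e-5 mol.
Rate: 1.429e-5 / 2830 s = 5.0e-9 mol s⁻¹.

5.0e-9 mol s⁻¹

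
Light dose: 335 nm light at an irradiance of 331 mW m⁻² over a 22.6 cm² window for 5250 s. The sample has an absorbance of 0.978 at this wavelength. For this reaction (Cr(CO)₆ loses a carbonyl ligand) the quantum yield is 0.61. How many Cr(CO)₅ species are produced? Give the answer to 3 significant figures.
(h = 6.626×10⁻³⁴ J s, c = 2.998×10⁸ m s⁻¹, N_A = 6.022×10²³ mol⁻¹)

3.62×10¹⁸ species

Photon energy at 335 nm: hc/λ = (6.626×10⁻³⁴)(2.998×10⁸)/(335×10⁻⁹) = 5.930×10⁻¹⁹ J.
Energy delivered: (331 mW m⁻²)(22.6×10⁻⁴ m²)(5250 s) = 3.927 J.
Photons incident: 3.927 / 5.930×10⁻¹⁹ = 6.622×10¹⁸, i.e. 6.622×10¹⁸/6.022×10²³ = 1.100×10⁻⁵ mol.
Fraction absorbed: 1 − 10^(−0.978) = 0.8948.
Photons absorbed: 0.8948 × 1.100×10⁻⁵ = 9.843×10⁻⁶ mol.
Product: Φ × n_abs = 0.61 × 9.843×10⁻⁶ = 6.004×10⁻⁶ mol.
As a count: 6.004×10⁻⁶ × 6.022×10²³ = 3.62×10¹⁸.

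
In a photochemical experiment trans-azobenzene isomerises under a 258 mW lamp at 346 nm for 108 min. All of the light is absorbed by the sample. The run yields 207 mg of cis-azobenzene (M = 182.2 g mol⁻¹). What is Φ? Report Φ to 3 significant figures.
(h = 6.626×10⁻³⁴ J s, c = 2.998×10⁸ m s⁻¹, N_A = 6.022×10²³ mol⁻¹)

Φ = 0.235

Product: 207 mg / 182.2 g mol⁻¹ = 0.001136 mol.
Photon energy at 346 nm: hc/λ = (6.626×10⁻³⁴)(2.998×10⁸)/(346×10⁻⁹) = 5.741×10⁻¹⁹ J.
Energy delivered: (258 mW)(6480 s) = 1672 J.
Photons incident: 1672 / 5.741×10⁻¹⁹ = 2.912×10²¹, i.e. 2.912×10²¹/6.022×10²³ = 0.004836 mol.
Φ = 0.001136 mol / 0.004836 mol photons = 0.235.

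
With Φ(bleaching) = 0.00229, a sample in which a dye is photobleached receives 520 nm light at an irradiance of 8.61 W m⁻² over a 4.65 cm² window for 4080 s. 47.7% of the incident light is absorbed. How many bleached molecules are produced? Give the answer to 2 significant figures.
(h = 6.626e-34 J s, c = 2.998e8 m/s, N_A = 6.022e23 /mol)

4.7e16 bleached molecules

Photon energy at 520 nm: hc/λ = (6.626e-34)(2.998e8)/(520e-9) = 3.820e-19 J.
Energy delivered: (8.61 W m⁻²)(4.65e-4 m²)(4080 s) = 16.33 J.
Photons incident: 16.33 / 3.820e-19 = 4.275e19, i.e. 4.275e19/6.022e23 = 7.099e-5 mol.
Photons absorbed: 0.477 × 7.099e-5 = 3.386e-5 mol.
Product: Φ × n_abs = 0.00229 × 3.386e-5 = 7.754e-8 mol.
As a count: 7.754e-8 × 6.022e23 = 4.7e16.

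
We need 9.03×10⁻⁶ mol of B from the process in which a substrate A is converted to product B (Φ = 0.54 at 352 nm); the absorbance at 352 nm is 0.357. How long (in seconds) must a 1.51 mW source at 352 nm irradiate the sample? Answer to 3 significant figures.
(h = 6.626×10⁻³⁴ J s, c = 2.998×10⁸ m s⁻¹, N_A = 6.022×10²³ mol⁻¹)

Photons that must be absorbed: 9.03×10⁻⁶ / 0.54 = 1.672×10⁻⁵ mol.
Fraction absorbed: 1 − 10^(−0.357) = 0.5605.
Incident photons needed: 1.672×10⁻⁵ / 0.5605 = 2.983×10⁻⁵ mol.
Photon energy: hc/λ = 5.643×10⁻¹⁹ J; per mole, 3.398×10⁵ J mol⁻¹.
Energy required: 2.983×10⁻⁵ × 3.398×10⁵ = 10.14 J.
Time: 10.14 J / 0.00151 W = 6720 s.

t ≈ 6720 s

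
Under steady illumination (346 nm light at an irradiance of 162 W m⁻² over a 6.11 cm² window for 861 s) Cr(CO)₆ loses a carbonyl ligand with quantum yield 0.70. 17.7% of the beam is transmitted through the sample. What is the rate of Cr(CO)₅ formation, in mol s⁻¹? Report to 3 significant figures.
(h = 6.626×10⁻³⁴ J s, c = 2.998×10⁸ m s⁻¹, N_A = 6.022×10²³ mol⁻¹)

Photon energy at 346 nm: hc/λ = (6.626×10⁻³⁴)(2.998×10⁸)/(346×10⁻⁹) = 5.741×10⁻¹⁹ J.
Energy delivered: (162 W m⁻²)(6.11×10⁻⁴ m²)(861 s) = 85.22 J.
Photons incident: 85.22 / 5.741×10⁻¹⁹ = 1.484×10²⁰, i.e. 1.484×10²⁰/6.022×10²³ = 2.464×10⁻⁴ mol.
Fraction absorbed: 1 − 17.7/100 = 0.8230.
Photons absorbed: 0.8230 × 2.464×10⁻⁴ = 2.028×10⁻⁴ mol.
Product formed: 0.70 × 2.028×10⁻⁴ = 1.420×10⁻⁴ mol.
Rate: 1.420×10⁻⁴ / 861 s = 1.65×10⁻⁷ mol s⁻¹.

1.65×10⁻⁷ mol s⁻¹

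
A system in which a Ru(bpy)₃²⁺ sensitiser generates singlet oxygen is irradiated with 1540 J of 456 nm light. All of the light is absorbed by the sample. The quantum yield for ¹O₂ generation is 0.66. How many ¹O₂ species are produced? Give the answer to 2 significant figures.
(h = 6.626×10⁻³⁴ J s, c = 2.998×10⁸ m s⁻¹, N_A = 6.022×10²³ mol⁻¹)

Photon energy at 456 nm: hc/λ = (6.626×10⁻³⁴)(2.998×10⁸)/(456×10⁻⁹) = 4.356×10⁻¹⁹ J.
Photons incident: 1540 / 4.356×10⁻¹⁹ = 3.535×10²¹, i.e. 3.535×10²¹/6.022×10²³ = 0.005870 mol.
Product: Φ × n_abs = 0.66 × 0.005870 = 0.003874 mol.
As a count: 0.003874 × 6.022×10²³ = 2.3×10²¹.

2.3×10²¹ species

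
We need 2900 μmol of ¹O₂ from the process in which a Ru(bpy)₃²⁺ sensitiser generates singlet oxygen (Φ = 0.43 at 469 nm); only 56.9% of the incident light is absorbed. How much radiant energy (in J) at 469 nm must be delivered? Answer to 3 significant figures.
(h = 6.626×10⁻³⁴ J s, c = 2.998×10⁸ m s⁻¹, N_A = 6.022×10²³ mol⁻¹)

Product: 2900 μmol = 0.00290 mol.
Photons that must be absorbed: 0.00290 / 0.43 = 0.006744 mol.
Incident photons needed: 0.006744 / 0.569 = 0.01185 mol.
Photon energy: hc/λ = 4.236×10⁻¹⁹ J; per mole, 2.551×10⁵ J mol⁻¹.
Energy required: 0.01185 × 2.551×10⁵ = 3020 J.

3020 J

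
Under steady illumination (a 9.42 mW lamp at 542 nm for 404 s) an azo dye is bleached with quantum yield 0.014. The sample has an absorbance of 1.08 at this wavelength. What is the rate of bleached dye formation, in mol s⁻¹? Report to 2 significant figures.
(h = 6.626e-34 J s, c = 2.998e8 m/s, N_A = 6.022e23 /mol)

Photon energy at 542 nm: hc/λ = (6.626e-34)(2.998e8)/(542e-9) = 3.665e-19 J.
Energy delivered: (9.42 mW)(404 s) = 3.806 J.
Photons incident: 3.806 / 3.665e-19 = 1.038e19, i.e. 1.038e19/6.022e23 = 1.724e-5 mol.
Fraction absorbed: 1 − 10^(−1.08) = 0.9168.
Photons absorbed: 0.9168 × 1.724e-5 = 1.581e-5 mol.
Product formed: 0.014 × 1.581e-5 = 2.213e-7 mol.
Rate: 2.213e-7 / 404 s = 5.5e-10 mol s⁻¹.

5.5e-10 mol s⁻¹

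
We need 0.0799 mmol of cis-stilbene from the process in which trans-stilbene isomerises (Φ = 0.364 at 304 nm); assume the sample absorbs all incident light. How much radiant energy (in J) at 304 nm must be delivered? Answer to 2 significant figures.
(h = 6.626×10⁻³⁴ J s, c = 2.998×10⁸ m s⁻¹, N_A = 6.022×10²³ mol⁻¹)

Product: 0.0799 mmol = 7.99×10⁻⁵ mol.
Photons that must be absorbed: 7.99×10⁻⁵ / 0.364 = 2.195×10⁻⁴ mol.
Photon energy: hc/λ = 6.534×10⁻¹⁹ J; per mole, 3.935×10⁵ J mol⁻¹.
Energy required: 2.195×10⁻⁴ × 3.935×10⁵ = 86 J.

86 J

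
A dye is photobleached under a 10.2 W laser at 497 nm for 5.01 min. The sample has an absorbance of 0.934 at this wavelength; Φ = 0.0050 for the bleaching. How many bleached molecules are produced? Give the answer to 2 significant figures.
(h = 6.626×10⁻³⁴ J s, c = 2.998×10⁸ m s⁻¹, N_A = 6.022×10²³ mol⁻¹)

3.4×10¹⁹ bleached molecules

Photon energy at 497 nm: hc/λ = (6.626×10⁻³⁴)(2.998×10⁸)/(497×10⁻⁹) = 3.997×10⁻¹⁹ J.
Energy delivered: (10.2 W)(300.6 s) = 3066 J.
Photons incident: 3066 / 3.997×10⁻¹⁹ = 7.671×10²¹, i.e. 7.671×10²¹/6.022×10²³ = 0.01274 mol.
Fraction absorbed: 1 − 10^(−0.934) = 0.8836.
Photons absorbed: 0.8836 × 0.01274 = 0.01126 mol.
Product: Φ × n_abs = 0.0050 × 0.01126 = 5.630×10⁻⁵ mol.
As a count: 5.630×10⁻⁵ × 6.022×10²³ = 3.4×10¹⁹.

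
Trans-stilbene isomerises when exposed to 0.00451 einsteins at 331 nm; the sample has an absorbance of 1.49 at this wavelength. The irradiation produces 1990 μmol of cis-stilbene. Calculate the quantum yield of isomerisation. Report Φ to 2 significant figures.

Product: 1990 μmol = 0.00199 mol.
Fraction absorbed: 1 − 10^(−1.49) = 0.9676.
Photons absorbed: 0.9676 × 0.00451 = 0.004364 mol.
Φ = 0.00199 mol / 0.004364 mol photons = 0.46.

Φ = 0.46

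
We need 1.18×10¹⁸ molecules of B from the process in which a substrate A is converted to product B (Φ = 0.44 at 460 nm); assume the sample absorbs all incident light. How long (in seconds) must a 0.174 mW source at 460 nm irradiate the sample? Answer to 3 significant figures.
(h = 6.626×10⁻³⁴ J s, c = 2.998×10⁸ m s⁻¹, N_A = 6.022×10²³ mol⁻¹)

Product: 1.18×10¹⁸ / 6.022×10²³ = 1.959×10⁻⁶ mol.
Photons that must be absorbed: 1.959×10⁻⁶ / 0.44 = 4.452×10⁻⁶ mol.
Photon energy: hc/λ = 4.318×10⁻¹⁹ J; per mole, 2.600×10⁵ J mol⁻¹.
Energy required: 4.452×10⁻⁶ × 2.600×10⁵ = 1.158 J.
Time: 1.158 J / 0.000174 W = 6660 s.

t ≈ 6660 s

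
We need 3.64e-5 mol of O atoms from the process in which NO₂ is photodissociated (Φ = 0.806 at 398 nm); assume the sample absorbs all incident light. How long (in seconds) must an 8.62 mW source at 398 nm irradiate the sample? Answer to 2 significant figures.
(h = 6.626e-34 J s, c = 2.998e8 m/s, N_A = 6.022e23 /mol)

Photons that must be absorbed: 3.64e-5 / 0.806 = 4.516e-5 mol.
Photon energy: hc/λ = 4.991e-19 J; per mole, 3.006e5 J mol⁻¹.
Energy required: 4.516e-5 × 3.006e5 = 13.58 J.
Time: 13.58 J / 0.00862 W = 1600 s.

t ≈ 1600 s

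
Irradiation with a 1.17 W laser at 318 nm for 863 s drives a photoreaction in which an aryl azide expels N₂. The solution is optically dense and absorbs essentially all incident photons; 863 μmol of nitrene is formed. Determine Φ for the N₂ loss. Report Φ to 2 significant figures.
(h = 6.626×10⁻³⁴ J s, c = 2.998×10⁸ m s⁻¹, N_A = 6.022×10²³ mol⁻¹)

Product: 863 μmol = 8.63×10⁻⁴ mol.
Photon energy at 318 nm: hc/λ = (6.626×10⁻³⁴)(2.998×10⁸)/(318×10⁻⁹) = 6.247×10⁻¹⁹ J.
Energy delivered: (1.17 W)(863 s) = 1010 J.
Photons incident: 1010 / 6.247×10⁻¹⁹ = 1.617×10²¹, i.e. 1.617×10²¹/6.022×10²³ = 0.002685 mol.
Φ = 8.63×10⁻⁴ mol / 0.002685 mol photons = 0.32.

Φ = 0.32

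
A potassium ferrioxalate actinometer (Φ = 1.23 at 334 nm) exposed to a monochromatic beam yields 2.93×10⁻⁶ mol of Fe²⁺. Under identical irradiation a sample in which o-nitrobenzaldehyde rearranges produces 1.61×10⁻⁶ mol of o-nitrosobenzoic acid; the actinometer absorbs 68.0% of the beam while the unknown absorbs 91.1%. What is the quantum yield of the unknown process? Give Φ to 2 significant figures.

Photons absorbed by the actinometer: 2.93×10⁻⁶ / 1.23 = 2.382×10⁻⁶ mol.
Incident flux: 2.382×10⁻⁶ / 0.680 = 3.503×10⁻⁶ einstein.
Absorbed by unknown: 0.911 × 3.503×10⁻⁶ = 3.191×10⁻⁶ mol.
Φ(unknown) = 1.61×10⁻⁶ / 3.191×10⁻⁶ = 0.50.

Φ = 0.50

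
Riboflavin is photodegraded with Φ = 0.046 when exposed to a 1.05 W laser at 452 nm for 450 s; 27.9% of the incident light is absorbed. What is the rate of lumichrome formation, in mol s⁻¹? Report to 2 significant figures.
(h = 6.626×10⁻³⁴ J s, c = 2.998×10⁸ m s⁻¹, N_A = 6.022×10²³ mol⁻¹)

5.1×10⁻⁸ mol s⁻¹

Photon energy at 452 nm: hc/λ = (6.626×10⁻³⁴)(2.998×10⁸)/(452×10⁻⁹) = 4.395×10⁻¹⁹ J.
Energy delivered: (1.05 W)(450 s) = 472.5 J.
Photons incident: 472.5 / 4.395×10⁻¹⁹ = 1.075×10²¹, i.e. 1.075×10²¹/6.022×10²³ = 0.001785 mol.
Photons absorbed: 0.279 × 0.001785 = 4.980×10⁻⁴ mol.
Product formed: 0.046 × 4.980×10⁻⁴ = 2.291×10⁻⁵ mol.
Rate: 2.291×10⁻⁵ / 450 s = 5.1×10⁻⁸ mol s⁻¹.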